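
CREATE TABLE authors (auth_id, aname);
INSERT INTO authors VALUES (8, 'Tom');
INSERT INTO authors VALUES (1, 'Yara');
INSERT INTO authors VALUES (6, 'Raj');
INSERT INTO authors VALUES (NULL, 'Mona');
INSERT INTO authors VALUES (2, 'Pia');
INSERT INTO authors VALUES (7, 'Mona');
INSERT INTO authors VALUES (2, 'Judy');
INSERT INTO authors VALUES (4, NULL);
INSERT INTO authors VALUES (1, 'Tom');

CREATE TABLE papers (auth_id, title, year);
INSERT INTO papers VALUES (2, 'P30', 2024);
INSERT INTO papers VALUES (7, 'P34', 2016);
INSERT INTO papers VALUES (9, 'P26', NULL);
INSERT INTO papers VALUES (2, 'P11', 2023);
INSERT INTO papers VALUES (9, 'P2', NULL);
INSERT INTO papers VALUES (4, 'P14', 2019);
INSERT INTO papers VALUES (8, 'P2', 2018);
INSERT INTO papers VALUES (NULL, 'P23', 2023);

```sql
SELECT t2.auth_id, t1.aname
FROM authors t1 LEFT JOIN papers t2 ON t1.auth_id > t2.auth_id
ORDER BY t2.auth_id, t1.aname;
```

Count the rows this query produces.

17

LEFT JOIN keeps every row from `authors`; unmatched rows get NULL for `papers`'s columns.
Matching on t1.auth_id > t2.auth_id. A NULL in a compared column never satisfies the condition.
- auth_id=8: 4 matching t2 row(s), so 4 row(s) emitted.
- auth_id=1: no t2 row matches, row kept with t2 columns NULL.
- auth_id=6: 3 matching t2 row(s), so 3 row(s) emitted.
- auth_id=NULL: no t2 row matches, row kept with t2 columns NULL.
- auth_id=2: no t2 row matches, row kept with t2 columns NULL.
- auth_id=7: 3 matching t2 row(s), so 3 row(s) emitted.
- auth_id=2: no t2 row matches, row kept with t2 columns NULL.
- auth_id=4: 2 matching t2 row(s), so 2 row(s) emitted.
- auth_id=1: no t2 row matches, row kept with t2 columns NULL.
Total: 12 matched + 5 padded = 17 rows.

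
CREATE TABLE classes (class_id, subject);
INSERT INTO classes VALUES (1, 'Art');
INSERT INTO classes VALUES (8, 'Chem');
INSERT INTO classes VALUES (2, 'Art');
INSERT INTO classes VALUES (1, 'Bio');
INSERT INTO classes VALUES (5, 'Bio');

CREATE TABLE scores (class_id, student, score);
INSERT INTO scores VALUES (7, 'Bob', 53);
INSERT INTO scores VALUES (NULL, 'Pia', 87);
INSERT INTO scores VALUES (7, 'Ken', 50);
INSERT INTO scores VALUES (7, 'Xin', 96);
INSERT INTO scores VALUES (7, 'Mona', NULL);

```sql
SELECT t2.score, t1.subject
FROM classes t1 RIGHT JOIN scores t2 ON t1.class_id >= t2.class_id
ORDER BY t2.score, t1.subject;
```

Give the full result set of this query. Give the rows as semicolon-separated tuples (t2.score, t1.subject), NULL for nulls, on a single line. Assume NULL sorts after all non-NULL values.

RIGHT JOIN keeps every row from `scores`; unmatched rows get NULL for `classes`'s columns.
Matching on t1.class_id >= t2.class_id. A NULL in a compared column never satisfies the condition.
- t1 row (class_id=1): no match.
- t1 row (class_id=8): matches 4 t2 row(s) → 4 output row(s).
- t1 row (class_id=2): no match.
- t1 row (class_id=1): no match.
- t1 row (class_id=5): no match.
- 1 row(s) from t2 found no t1 partner → padded with NULL.
After projecting and ordering:
t2.score | t1.subject
50 | Chem
53 | Chem
87 | NULL
96 | Chem
NULL | Chem

(50, Chem); (53, Chem); (87, NULL); (96, Chem); (NULL, Chem)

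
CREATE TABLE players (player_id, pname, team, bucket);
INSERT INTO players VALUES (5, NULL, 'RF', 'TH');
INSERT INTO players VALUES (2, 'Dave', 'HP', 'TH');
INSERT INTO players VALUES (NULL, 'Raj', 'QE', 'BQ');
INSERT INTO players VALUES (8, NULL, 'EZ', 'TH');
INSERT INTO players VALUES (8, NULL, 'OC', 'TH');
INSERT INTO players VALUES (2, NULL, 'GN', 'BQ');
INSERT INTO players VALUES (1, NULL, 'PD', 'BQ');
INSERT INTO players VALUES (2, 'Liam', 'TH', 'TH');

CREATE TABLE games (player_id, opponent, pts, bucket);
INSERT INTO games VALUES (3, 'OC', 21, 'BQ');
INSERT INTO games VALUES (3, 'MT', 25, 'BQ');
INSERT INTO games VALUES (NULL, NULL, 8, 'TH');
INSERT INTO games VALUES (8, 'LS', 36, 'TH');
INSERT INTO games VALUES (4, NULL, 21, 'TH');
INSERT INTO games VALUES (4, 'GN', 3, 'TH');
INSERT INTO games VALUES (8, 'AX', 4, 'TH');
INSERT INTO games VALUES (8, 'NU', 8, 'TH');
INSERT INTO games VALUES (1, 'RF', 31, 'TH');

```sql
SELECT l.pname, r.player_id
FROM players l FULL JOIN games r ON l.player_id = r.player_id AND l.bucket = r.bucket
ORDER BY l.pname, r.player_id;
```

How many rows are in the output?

FULL OUTER JOIN keeps every row from both sides; unmatched rows get NULL for the other side's columns.
Matching on l.player_id = r.player_id AND l.bucket = r.bucket. A NULL in a compared column never satisfies the condition.
Matched pairs: 6; unmatched l rows kept: 6; unmatched r rows kept: 6.
Total: 6 matched + 12 padded = 18 rows.

18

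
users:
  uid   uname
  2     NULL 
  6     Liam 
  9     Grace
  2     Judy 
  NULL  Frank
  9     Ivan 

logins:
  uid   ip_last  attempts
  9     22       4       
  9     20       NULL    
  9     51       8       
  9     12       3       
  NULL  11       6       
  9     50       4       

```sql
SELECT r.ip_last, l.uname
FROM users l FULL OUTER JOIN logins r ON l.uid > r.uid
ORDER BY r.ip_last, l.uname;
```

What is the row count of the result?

FULL OUTER JOIN keeps every row from both sides; unmatched rows get NULL for the other side's columns.
Matching on l.uid > r.uid. A NULL in a compared column never satisfies the condition.
- l row (uid=2): no match → kept, r columns NULL.
- l row (uid=6): no match → kept, r columns NULL.
- l row (uid=9): no match → kept, r columns NULL.
- l row (uid=2): no match → kept, r columns NULL.
- l row (uid=NULL): no match → kept, r columns NULL.
- l row (uid=9): no match → kept, r columns NULL.
- plus 6 unmatched r row(s), each kept with NULL l columns.
Total: 0 matched + 12 padded = 12 rows.

12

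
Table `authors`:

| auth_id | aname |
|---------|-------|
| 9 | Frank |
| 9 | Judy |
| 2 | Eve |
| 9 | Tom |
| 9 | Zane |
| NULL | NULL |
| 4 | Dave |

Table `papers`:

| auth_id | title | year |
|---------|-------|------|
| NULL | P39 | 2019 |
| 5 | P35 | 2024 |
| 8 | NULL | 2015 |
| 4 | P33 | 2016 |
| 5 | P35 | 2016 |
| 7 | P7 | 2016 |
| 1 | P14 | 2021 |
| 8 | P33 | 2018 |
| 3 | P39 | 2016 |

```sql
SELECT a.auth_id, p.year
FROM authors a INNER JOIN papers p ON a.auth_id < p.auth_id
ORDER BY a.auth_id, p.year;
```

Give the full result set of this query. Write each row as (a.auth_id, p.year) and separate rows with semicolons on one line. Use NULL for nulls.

(2, 2015); (2, 2016); (2, 2016); (2, 2016); (2, 2016); (2, 2018); (2, 2024); (4, 2015); (4, 2016); (4, 2016); (4, 2018); (4, 2024)

INNER JOIN keeps only pairs where the ON condition holds.
Matching on a.auth_id < p.auth_id. A NULL in a compared column never satisfies the condition.
Matched pairs: 12.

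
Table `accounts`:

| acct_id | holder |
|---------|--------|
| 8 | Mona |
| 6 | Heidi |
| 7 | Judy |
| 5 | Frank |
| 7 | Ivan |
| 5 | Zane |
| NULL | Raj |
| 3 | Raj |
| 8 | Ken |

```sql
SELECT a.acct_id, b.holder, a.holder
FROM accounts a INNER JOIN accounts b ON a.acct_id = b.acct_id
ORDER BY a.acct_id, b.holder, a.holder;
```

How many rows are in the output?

14

INNER JOIN keeps only pairs where the ON condition holds.
Matching on a.acct_id = b.acct_id. A NULL in a compared column never satisfies the condition.
Matched pairs: 14.
Total: 14 rows.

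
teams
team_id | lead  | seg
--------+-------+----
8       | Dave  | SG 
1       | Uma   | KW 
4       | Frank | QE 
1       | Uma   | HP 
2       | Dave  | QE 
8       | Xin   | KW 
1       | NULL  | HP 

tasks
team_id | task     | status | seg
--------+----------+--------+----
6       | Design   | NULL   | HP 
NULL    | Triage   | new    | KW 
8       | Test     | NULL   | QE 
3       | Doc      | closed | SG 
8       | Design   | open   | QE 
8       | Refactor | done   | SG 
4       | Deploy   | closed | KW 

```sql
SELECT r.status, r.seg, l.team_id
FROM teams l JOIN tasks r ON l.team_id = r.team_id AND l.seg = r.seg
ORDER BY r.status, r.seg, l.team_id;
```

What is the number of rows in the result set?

1

INNER JOIN keeps only pairs where the ON condition holds.
Matching on l.team_id = r.team_id AND l.seg = r.seg. A NULL in a compared column never satisfies the condition.
Matched pairs: 1.
Total: 1 rows.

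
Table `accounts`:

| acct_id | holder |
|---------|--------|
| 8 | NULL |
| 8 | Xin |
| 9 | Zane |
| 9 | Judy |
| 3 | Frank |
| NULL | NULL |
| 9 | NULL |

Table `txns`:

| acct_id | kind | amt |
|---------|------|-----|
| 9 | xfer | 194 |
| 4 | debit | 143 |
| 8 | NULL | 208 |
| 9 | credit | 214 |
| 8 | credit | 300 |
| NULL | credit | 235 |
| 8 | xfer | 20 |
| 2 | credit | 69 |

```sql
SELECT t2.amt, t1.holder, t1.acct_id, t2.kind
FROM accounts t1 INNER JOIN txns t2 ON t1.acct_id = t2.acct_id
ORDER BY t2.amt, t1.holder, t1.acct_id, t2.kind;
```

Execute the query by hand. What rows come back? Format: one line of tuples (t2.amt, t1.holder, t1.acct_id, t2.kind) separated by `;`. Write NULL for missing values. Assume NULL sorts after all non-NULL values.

(20, Xin, 8, xfer); (20, NULL, 8, xfer); (194, Judy, 9, xfer); (194, Zane, 9, xfer); (194, NULL, 9, xfer); (208, Xin, 8, NULL); (208, NULL, 8, NULL); (214, Judy, 9, credit); (214, Zane, 9, credit); (214, NULL, 9, credit); (300, Xin, 8, credit); (300, NULL, 8, credit)

INNER JOIN keeps only pairs where the ON condition holds.
Matching on t1.acct_id = t2.acct_id. A NULL in a compared column never satisfies the condition.
- t1 row (acct_id=8): matches 3 t2 row(s) → 3 output row(s).
- t1 row (acct_id=8): matches 3 t2 row(s) → 3 output row(s).
- t1 row (acct_id=9): matches 2 t2 row(s) → 2 output row(s).
- t1 row (acct_id=9): matches 2 t2 row(s) → 2 output row(s).
- t1 row (acct_id=3): no match → dropped.
- t1 row (acct_id=NULL): no match → dropped.
- t1 row (acct_id=9): matches 2 t2 row(s) → 2 output row(s).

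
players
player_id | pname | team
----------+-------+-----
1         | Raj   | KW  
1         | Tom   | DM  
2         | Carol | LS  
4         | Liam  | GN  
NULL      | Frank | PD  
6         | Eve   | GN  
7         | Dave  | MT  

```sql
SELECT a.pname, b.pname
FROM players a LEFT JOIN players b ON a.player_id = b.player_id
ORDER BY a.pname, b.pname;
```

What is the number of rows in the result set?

LEFT JOIN keeps every row from `players a`; unmatched rows get NULL for `players b`'s columns.
Matching on a.player_id = b.player_id. A NULL in a compared column never satisfies the condition.
Matched pairs: 8; unmatched a rows kept: 1.
Total: 8 matched + 1 padded = 9 rows.

9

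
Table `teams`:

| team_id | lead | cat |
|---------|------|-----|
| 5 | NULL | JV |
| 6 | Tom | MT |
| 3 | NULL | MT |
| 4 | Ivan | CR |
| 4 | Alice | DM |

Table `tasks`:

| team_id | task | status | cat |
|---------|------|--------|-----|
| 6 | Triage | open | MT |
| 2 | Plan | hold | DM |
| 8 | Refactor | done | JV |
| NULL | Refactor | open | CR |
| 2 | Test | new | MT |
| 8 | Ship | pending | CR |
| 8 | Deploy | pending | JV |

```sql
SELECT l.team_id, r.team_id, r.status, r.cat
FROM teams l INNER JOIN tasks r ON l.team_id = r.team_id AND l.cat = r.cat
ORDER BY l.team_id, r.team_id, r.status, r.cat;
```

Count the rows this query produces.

INNER JOIN keeps only pairs where the ON condition holds.
Matching on l.team_id = r.team_id AND l.cat = r.cat. A NULL in a compared column never satisfies the condition.
Matched pairs: 1.
Total: 1 rows.

1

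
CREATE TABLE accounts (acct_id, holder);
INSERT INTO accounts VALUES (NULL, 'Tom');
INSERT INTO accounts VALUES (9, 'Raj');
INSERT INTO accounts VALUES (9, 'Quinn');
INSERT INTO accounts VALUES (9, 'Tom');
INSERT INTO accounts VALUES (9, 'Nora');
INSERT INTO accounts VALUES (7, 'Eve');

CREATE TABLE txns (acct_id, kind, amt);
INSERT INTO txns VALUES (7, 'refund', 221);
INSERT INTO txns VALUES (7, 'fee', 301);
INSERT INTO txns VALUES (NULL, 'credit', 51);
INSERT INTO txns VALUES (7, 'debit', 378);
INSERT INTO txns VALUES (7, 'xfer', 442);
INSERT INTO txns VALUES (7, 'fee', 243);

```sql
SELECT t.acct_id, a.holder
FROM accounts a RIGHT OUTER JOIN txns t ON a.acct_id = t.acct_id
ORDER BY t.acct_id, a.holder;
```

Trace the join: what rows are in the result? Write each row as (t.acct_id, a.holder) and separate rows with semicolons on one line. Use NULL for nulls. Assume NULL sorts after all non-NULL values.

(7, Eve); (7, Eve); (7, Eve); (7, Eve); (7, Eve); (NULL, NULL)

RIGHT JOIN keeps every row from `txns`; unmatched rows get NULL for `accounts`'s columns.
Matching on a.acct_id = t.acct_id. A NULL in a compared column never satisfies the condition.
- a row (acct_id=NULL): no match.
- a row (acct_id=9): no match.
- a row (acct_id=9): no match.
- a row (acct_id=9): no match.
- a row (acct_id=9): no match.
- a row (acct_id=7): matches 5 t row(s) → 5 output row(s).
- plus 1 unmatched t row(s), each kept with NULL a columns.
After projecting and ordering:
t.acct_id | a.holder
7 | Eve
7 | Eve
7 | Eve
7 | Eve
7 | Eve
NULL | NULL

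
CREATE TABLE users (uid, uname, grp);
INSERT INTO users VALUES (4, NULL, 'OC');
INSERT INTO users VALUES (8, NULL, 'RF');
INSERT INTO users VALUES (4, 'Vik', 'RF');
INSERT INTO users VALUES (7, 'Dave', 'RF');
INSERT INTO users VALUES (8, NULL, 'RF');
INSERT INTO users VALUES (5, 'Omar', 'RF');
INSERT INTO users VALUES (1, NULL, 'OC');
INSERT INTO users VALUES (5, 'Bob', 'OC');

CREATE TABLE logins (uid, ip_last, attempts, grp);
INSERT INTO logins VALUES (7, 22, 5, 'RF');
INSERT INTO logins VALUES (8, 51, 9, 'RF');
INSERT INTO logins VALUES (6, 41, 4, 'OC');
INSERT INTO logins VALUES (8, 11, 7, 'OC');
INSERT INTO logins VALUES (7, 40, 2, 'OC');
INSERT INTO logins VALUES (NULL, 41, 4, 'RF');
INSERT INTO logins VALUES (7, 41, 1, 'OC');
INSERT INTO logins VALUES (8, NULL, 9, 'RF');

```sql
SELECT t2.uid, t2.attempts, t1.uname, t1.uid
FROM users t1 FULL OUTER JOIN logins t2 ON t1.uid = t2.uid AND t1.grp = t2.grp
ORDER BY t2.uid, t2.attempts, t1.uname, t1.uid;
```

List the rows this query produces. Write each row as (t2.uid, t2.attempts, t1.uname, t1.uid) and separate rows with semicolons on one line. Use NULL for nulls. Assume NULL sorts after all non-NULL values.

FULL OUTER JOIN keeps every row from both sides; unmatched rows get NULL for the other side's columns.
Matching on t1.uid = t2.uid AND t1.grp = t2.grp. A NULL in a compared column never satisfies the condition.
- t1 (uid=4, grp=OC) has no partner → padded with NULL.
- t1 (uid=8, grp=RF) pairs with 2 row(s) of t2.
- t1 (uid=4, grp=RF) has no partner → padded with NULL.
- t1 (uid=7, grp=RF) pairs with 1 row(s) of t2.
- t1 (uid=8, grp=RF) pairs with 2 row(s) of t2.
- t1 (uid=5, grp=RF) has no partner → padded with NULL.
- t1 (uid=1, grp=OC) has no partner → padded with NULL.
- t1 (uid=5, grp=OC) has no partner → padded with NULL.
- 5 t2 row(s) had no t1 match → kept, t1 columns NULL.

(6, 4, NULL, NULL); (7, 1, NULL, NULL); (7, 2, NULL, NULL); (7, 5, Dave, 7); (8, 7, NULL, NULL); (8, 9, NULL, 8); (8, 9, NULL, 8); (8, 9, NULL, 8); (8, 9, NULL, 8); (NULL, 4, NULL, NULL); (NULL, NULL, Bob, 5); (NULL, NULL, Omar, 5); (NULL, NULL, Vik, 4); (NULL, NULL, NULL, 1); (NULL, NULL, NULL, 4)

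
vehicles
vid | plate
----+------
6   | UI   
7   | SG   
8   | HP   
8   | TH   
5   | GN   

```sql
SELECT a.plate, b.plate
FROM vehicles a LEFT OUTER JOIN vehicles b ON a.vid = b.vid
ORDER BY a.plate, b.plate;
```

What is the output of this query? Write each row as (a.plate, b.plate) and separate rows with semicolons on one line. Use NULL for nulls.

(GN, GN); (HP, HP); (HP, TH); (SG, SG); (TH, HP); (TH, TH); (UI, UI)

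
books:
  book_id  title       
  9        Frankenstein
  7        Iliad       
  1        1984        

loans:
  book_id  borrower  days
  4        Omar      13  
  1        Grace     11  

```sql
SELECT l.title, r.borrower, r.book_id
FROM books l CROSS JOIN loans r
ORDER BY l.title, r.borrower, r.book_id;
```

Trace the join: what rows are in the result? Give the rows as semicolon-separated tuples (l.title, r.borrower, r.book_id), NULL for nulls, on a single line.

(1984, Grace, 1); (1984, Omar, 4); (Frankenstein, Grace, 1); (Frankenstein, Omar, 4); (Iliad, Grace, 1); (Iliad, Omar, 4)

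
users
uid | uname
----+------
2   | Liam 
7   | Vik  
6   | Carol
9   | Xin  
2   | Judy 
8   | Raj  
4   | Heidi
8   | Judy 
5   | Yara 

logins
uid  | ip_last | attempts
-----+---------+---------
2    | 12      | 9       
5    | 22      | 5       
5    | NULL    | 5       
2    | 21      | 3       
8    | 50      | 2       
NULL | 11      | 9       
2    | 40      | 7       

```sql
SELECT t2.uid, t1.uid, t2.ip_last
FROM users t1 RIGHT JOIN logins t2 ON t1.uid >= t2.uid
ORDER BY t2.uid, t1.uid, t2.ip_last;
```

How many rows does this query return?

43

RIGHT JOIN keeps every row from `logins`; unmatched rows get NULL for `users`'s columns.
Matching on t1.uid >= t2.uid. A NULL in a compared column never satisfies the condition.
- t1[0] uid=2 → 3 match(es) in t2 → 3 row(s).
- t1[1] uid=7 → 5 match(es) in t2 → 5 row(s).
- t1[2] uid=6 → 5 match(es) in t2 → 5 row(s).
- t1[3] uid=9 → 6 match(es) in t2 → 6 row(s).
- t1[4] uid=2 → 3 match(es) in t2 → 3 row(s).
- t1[5] uid=8 → 6 match(es) in t2 → 6 row(s).
- t1[6] uid=4 → 3 match(es) in t2 → 3 row(s).
- t1[7] uid=8 → 6 match(es) in t2 → 6 row(s).
- t1[8] uid=5 → 5 match(es) in t2 → 5 row(s).
- plus 1 unmatched t2 row(s), each kept with NULL t1 columns.
Total: 42 matched + 1 padded = 43 rows.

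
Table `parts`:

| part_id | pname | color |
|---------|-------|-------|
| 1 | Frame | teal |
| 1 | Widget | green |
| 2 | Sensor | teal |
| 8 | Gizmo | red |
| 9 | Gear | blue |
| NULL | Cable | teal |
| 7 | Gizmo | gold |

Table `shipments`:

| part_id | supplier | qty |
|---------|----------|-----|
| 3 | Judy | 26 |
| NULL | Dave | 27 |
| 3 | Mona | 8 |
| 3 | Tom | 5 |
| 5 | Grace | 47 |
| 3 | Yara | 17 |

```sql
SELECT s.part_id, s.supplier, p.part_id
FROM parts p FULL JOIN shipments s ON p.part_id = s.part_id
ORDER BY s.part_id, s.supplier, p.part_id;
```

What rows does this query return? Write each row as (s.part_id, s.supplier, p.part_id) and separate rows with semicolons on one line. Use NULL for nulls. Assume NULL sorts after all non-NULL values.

FULL OUTER JOIN keeps every row from both sides; unmatched rows get NULL for the other side's columns.
Matching on p.part_id = s.part_id. A NULL in a compared column never satisfies the condition.
Matched pairs: 0; unmatched p rows kept: 7; unmatched s rows kept: 6.

(3, Judy, NULL); (3, Mona, NULL); (3, Tom, NULL); (3, Yara, NULL); (5, Grace, NULL); (NULL, Dave, NULL); (NULL, NULL, 1); (NULL, NULL, 1); (NULL, NULL, 2); (NULL, NULL, 7); (NULL, NULL, 8); (NULL, NULL, 9); (NULL, NULL, NULL)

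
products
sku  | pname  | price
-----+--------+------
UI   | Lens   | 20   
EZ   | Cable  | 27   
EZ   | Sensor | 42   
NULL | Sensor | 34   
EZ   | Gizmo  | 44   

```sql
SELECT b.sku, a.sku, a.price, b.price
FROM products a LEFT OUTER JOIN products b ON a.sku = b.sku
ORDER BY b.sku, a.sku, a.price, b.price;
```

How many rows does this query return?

11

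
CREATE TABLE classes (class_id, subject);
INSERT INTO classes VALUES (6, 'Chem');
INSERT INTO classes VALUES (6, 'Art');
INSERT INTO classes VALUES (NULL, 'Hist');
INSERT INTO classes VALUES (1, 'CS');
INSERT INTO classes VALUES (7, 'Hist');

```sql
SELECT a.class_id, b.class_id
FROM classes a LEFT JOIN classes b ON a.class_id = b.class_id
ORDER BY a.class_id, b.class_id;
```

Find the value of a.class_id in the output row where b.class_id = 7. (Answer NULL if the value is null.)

7

LEFT JOIN keeps every row from `classes a`; unmatched rows get NULL for `classes b`'s columns.
Matching on a.class_id = b.class_id. A NULL in a compared column never satisfies the condition.
Matched pairs: 6; unmatched a rows kept: 1.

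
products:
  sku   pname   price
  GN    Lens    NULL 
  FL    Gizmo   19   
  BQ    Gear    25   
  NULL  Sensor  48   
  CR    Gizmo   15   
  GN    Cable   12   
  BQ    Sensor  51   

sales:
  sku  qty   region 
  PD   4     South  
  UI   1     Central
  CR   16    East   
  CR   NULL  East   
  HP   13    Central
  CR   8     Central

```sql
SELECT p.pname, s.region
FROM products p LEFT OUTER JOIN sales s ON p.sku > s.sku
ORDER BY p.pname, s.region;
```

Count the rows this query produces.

LEFT JOIN keeps every row from `products`; unmatched rows get NULL for `sales`'s columns.
Matching on p.sku > s.sku. A NULL in a compared column never satisfies the condition.
- sku=GN: 3 matching s row(s), so 3 row(s) emitted.
- sku=FL: 3 matching s row(s), so 3 row(s) emitted.
- sku=BQ: no s row matches, row kept with s columns NULL.
- sku=NULL: no s row matches, row kept with s columns NULL.
- sku=CR: no s row matches, row kept with s columns NULL.
- sku=GN: 3 matching s row(s), so 3 row(s) emitted.
- sku=BQ: no s row matches, row kept with s columns NULL.
Total: 9 matched + 4 padded = 13 rows.

13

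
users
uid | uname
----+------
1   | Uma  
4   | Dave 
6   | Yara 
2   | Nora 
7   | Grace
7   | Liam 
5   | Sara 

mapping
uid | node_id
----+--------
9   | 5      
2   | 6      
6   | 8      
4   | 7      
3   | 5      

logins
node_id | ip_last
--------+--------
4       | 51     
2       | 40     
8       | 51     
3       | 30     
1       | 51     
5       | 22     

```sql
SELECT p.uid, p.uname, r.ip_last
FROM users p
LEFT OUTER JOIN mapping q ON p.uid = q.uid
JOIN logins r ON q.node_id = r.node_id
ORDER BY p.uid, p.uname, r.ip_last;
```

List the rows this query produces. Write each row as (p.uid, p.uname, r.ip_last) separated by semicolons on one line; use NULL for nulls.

Joins associate left-to-right: users LEFT JOIN mapping on uid gives 7 intermediate row(s).
Then INNER JOIN `logins r` on node_id: keep only rows whose q.node_id appears in r.

(6, Yara, 51)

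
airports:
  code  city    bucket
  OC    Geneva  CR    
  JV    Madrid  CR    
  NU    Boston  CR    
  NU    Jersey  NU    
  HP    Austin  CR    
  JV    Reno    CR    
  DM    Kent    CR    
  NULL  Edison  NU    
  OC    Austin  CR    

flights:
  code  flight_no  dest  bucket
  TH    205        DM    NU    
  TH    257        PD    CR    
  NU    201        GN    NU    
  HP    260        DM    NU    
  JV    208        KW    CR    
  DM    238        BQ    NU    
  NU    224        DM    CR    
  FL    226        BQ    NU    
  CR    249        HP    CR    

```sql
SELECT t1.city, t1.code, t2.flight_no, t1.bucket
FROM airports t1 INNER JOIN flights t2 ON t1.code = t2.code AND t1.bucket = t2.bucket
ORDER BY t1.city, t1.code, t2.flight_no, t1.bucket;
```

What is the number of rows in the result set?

4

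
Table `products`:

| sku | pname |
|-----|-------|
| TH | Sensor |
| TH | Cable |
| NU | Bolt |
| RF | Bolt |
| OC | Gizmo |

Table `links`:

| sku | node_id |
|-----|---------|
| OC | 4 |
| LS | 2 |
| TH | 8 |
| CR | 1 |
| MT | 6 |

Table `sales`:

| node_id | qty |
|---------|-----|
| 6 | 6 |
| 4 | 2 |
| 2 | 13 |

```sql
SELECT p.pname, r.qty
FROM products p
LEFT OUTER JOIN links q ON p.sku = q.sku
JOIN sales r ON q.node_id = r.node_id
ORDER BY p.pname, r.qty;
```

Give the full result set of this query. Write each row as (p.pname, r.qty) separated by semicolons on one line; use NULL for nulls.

Evaluate left to right. First `products p LEFT JOIN links q` on sku: 5 row(s).
Then INNER JOIN `sales r` on node_id: keep only rows whose q.node_id appears in r.

(Gizmo, 2)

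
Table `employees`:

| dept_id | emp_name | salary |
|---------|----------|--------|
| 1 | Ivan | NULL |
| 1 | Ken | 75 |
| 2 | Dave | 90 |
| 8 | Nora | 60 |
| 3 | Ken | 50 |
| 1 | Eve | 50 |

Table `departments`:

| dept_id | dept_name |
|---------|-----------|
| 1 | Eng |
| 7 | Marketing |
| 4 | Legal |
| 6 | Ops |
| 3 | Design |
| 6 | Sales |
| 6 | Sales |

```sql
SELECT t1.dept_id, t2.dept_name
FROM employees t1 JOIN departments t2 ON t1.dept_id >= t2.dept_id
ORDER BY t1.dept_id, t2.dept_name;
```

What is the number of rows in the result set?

13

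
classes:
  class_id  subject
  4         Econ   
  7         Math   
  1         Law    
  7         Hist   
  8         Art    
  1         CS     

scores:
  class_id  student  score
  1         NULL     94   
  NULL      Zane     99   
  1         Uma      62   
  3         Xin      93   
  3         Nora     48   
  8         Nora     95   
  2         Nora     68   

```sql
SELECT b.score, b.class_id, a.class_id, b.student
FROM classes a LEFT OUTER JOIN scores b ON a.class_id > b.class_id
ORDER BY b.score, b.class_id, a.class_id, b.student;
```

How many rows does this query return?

22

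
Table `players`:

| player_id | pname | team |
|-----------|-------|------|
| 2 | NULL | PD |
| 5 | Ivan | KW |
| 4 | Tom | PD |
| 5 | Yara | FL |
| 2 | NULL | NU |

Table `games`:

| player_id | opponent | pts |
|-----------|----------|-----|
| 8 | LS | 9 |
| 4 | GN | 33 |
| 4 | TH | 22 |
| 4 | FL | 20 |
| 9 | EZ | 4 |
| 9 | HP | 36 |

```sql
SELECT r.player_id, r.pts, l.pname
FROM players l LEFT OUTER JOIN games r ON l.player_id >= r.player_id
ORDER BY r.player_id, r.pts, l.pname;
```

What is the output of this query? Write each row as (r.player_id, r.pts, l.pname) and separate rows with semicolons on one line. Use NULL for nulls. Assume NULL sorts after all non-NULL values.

(4, 20, Ivan); (4, 20, Tom); (4, 20, Yara); (4, 22, Ivan); (4, 22, Tom); (4, 22, Yara); (4, 33, Ivan); (4, 33, Tom); (4, 33, Yara); (NULL, NULL, NULL); (NULL, NULL, NULL)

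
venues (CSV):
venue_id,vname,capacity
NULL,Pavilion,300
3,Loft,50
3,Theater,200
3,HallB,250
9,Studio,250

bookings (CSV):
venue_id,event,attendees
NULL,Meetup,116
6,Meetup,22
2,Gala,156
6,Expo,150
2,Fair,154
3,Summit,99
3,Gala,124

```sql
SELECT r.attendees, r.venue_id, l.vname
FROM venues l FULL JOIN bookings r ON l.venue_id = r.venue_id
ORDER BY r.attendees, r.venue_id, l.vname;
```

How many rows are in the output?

FULL OUTER JOIN keeps every row from both sides; unmatched rows get NULL for the other side's columns.
Matching on l.venue_id = r.venue_id. A NULL in a compared column never satisfies the condition.
- l[0] venue_id=NULL → no match; kept with NULLs on the r side.
- l[1] venue_id=3 → 2 match(es) in r → 2 row(s).
- l[2] venue_id=3 → 2 match(es) in r → 2 row(s).
- l[3] venue_id=3 → 2 match(es) in r → 2 row(s).
- l[4] venue_id=9 → no match; kept with NULLs on the r side.
- plus 5 unmatched r row(s), each kept with NULL l columns.
Total: 6 matched + 7 padded = 13 rows.

13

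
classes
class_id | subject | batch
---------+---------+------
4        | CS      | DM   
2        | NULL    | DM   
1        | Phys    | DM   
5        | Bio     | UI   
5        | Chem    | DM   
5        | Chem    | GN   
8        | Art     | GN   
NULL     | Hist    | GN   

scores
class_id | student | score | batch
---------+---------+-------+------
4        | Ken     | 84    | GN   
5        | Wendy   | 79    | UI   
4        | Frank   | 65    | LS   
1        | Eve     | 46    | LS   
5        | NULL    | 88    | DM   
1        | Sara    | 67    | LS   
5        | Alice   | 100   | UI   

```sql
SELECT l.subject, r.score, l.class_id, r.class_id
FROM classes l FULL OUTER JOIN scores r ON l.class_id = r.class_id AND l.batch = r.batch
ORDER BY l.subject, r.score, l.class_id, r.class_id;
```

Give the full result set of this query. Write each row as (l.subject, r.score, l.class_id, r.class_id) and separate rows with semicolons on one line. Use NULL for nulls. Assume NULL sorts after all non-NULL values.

FULL OUTER JOIN keeps every row from both sides; unmatched rows get NULL for the other side's columns.
Matching on l.class_id = r.class_id AND l.batch = r.batch. A NULL in a compared column never satisfies the condition.
- l row (class_id=4, batch=DM): no match → kept, r columns NULL.
- l row (class_id=2, batch=DM): no match → kept, r columns NULL.
- l row (class_id=1, batch=DM): no match → kept, r columns NULL.
- l row (class_id=5, batch=UI): matches 2 r row(s) → 2 output row(s).
- l row (class_id=5, batch=DM): matches 1 r row(s) → 1 output row(s).
- l row (class_id=5, batch=GN): no match → kept, r columns NULL.
- l row (class_id=8, batch=GN): no match → kept, r columns NULL.
- l row (class_id=NULL, batch=GN): no match → kept, r columns NULL.
- 4 r row(s) had no l match → kept, l columns NULL.

(Art, NULL, 8, NULL); (Bio, 79, 5, 5); (Bio, 100, 5, 5); (CS, NULL, 4, NULL); (Chem, 88, 5, 5); (Chem, NULL, 5, NULL); (Hist, NULL, NULL, NULL); (Phys, NULL, 1, NULL); (NULL, 46, NULL, 1); (NULL, 65, NULL, 4); (NULL, 67, NULL, 1); (NULL, 84, NULL, 4); (NULL, NULL, 2, NULL)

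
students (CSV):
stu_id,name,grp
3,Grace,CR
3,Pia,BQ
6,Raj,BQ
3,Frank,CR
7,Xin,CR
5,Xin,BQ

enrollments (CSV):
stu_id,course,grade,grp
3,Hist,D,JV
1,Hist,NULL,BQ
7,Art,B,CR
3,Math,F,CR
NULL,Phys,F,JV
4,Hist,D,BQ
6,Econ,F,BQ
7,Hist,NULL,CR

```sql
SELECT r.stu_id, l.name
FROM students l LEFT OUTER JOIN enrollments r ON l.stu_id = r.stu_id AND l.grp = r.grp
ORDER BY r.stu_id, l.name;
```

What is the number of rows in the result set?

7

LEFT JOIN keeps every row from `students`; unmatched rows get NULL for `enrollments`'s columns.
Matching on l.stu_id = r.stu_id AND l.grp = r.grp. A NULL in a compared column never satisfies the condition.
- l (stu_id=3, grp=CR) pairs with 1 row(s) of r.
- l (stu_id=3, grp=BQ) has no partner → padded with NULL.
- l (stu_id=6, grp=BQ) pairs with 1 row(s) of r.
- l (stu_id=3, grp=CR) pairs with 1 row(s) of r.
- l (stu_id=7, grp=CR) pairs with 2 row(s) of r.
- l (stu_id=5, grp=BQ) has no partner → padded with NULL.
Total: 5 matched + 2 padded = 7 rows.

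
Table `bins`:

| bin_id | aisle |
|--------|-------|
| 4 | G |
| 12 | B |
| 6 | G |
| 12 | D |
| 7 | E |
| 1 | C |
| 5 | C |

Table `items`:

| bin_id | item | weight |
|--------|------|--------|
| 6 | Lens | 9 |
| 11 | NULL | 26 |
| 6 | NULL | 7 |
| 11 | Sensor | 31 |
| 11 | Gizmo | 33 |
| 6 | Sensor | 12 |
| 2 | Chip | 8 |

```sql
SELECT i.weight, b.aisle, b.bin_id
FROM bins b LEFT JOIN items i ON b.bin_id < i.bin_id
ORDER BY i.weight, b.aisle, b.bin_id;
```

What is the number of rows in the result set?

27

LEFT JOIN keeps every row from `bins`; unmatched rows get NULL for `items`'s columns.
Matching on b.bin_id < i.bin_id.
- bin_id=4: 6 matching i row(s), so 6 row(s) emitted.
- bin_id=12: no i row matches, row kept with i columns NULL.
- bin_id=6: 3 matching i row(s), so 3 row(s) emitted.
- bin_id=12: no i row matches, row kept with i columns NULL.
- bin_id=7: 3 matching i row(s), so 3 row(s) emitted.
- bin_id=1: 7 matching i row(s), so 7 row(s) emitted.
- bin_id=5: 6 matching i row(s), so 6 row(s) emitted.
Total: 25 matched + 2 padded = 27 rows.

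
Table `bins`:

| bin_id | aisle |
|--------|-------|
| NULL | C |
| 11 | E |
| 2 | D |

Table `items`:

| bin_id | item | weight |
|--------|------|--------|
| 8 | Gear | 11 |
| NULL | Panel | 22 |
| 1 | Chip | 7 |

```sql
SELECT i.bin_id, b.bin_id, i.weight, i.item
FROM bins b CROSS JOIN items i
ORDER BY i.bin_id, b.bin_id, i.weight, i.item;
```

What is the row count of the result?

CROSS JOIN pairs every row of `bins` with every row of `items`: 3 × 3 = 9 rows.

9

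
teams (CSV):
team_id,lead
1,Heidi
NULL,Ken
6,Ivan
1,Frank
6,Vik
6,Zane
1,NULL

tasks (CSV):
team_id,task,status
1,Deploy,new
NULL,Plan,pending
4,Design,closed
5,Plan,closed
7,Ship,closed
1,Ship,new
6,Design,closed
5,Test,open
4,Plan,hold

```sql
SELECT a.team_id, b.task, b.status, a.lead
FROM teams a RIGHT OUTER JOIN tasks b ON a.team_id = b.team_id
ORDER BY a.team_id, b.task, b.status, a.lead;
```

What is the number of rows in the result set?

15

RIGHT JOIN keeps every row from `tasks`; unmatched rows get NULL for `teams`'s columns.
Matching on a.team_id = b.team_id. A NULL in a compared column never satisfies the condition.
- a (team_id=1) pairs with 2 row(s) of b.
- a (team_id=NULL) has no partner in b.
- a (team_id=6) pairs with 1 row(s) of b.
- a (team_id=1) pairs with 2 row(s) of b.
- a (team_id=6) pairs with 1 row(s) of b.
- a (team_id=6) pairs with 1 row(s) of b.
- a (team_id=1) pairs with 2 row(s) of b.
- 6 row(s) from b found no a partner → padded with NULL.
Total: 9 matched + 6 padded = 15 rows.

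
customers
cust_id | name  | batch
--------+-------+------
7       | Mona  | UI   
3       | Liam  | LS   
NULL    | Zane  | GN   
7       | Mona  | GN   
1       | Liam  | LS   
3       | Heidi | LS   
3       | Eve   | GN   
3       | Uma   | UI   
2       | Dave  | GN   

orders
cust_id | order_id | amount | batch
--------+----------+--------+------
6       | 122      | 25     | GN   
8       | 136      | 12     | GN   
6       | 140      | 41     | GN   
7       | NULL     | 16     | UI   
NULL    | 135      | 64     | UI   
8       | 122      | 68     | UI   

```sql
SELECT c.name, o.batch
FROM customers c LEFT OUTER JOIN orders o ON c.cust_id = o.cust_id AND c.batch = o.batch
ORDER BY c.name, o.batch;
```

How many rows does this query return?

9

LEFT JOIN keeps every row from `customers`; unmatched rows get NULL for `orders`'s columns.
Matching on c.cust_id = o.cust_id AND c.batch = o.batch. A NULL in a compared column never satisfies the condition.
- c (cust_id=7, batch=UI) pairs with 1 row(s) of o.
- c (cust_id=3, batch=LS) has no partner → padded with NULL.
- c (cust_id=NULL, batch=GN) has no partner → padded with NULL.
- c (cust_id=7, batch=GN) has no partner → padded with NULL.
- c (cust_id=1, batch=LS) has no partner → padded with NULL.
- c (cust_id=3, batch=LS) has no partner → padded with NULL.
- c (cust_id=3, batch=GN) has no partner → padded with NULL.
- c (cust_id=3, batch=UI) has no partner → padded with NULL.
- c (cust_id=2, batch=GN) has no partner → padded with NULL.
Total: 1 matched + 8 padded = 9 rows.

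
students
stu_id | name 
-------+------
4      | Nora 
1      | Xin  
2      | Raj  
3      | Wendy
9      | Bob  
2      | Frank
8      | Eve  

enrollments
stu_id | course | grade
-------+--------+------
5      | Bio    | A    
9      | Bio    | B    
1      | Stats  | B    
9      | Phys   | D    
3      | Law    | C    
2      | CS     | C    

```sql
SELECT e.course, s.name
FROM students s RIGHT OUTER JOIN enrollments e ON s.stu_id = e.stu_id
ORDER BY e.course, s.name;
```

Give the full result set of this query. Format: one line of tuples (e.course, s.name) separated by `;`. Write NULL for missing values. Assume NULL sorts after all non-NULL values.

(Bio, Bob); (Bio, NULL); (CS, Frank); (CS, Raj); (Law, Wendy); (Phys, Bob); (Stats, Xin)

RIGHT JOIN keeps every row from `enrollments`; unmatched rows get NULL for `students`'s columns.
Matching on s.stu_id = e.stu_id.
- s[0] stu_id=4 → no match.
- s[1] stu_id=1 → 1 match(es) in e → 1 row(s).
- s[2] stu_id=2 → 1 match(es) in e → 1 row(s).
- s[3] stu_id=3 → 1 match(es) in e → 1 row(s).
- s[4] stu_id=9 → 2 match(es) in e → 2 row(s).
- s[5] stu_id=2 → 1 match(es) in e → 1 row(s).
- s[6] stu_id=8 → no match.
- 1 row(s) from e found no s partner → padded with NULL.
After projecting and ordering:
e.course | s.name
Bio | Bob
Bio | NULL
CS | Frank
CS | Raj
Law | Wendy
Phys | Bob
Stats | Xin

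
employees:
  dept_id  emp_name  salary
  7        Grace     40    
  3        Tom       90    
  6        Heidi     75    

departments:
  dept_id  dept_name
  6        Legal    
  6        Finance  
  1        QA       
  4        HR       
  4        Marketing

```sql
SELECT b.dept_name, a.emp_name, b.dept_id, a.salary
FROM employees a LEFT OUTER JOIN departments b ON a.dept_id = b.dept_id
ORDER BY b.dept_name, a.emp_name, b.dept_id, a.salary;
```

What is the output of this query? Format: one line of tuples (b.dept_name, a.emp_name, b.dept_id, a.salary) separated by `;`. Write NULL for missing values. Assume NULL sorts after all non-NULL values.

LEFT JOIN keeps every row from `employees`; unmatched rows get NULL for `departments`'s columns.
Matching on a.dept_id = b.dept_id.
Matched pairs: 2; unmatched a rows kept: 2.

(Finance, Heidi, 6, 75); (Legal, Heidi, 6, 75); (NULL, Grace, NULL, 40); (NULL, Tom, NULL, 90)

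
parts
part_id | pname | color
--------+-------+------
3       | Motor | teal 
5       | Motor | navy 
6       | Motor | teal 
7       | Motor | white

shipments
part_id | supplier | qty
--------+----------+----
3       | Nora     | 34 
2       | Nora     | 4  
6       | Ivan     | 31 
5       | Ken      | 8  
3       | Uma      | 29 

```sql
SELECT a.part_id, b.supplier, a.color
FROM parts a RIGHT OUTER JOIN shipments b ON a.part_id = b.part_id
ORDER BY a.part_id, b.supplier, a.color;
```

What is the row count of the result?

5

RIGHT JOIN keeps every row from `shipments`; unmatched rows get NULL for `parts`'s columns.
Matching on a.part_id = b.part_id.
- a row (part_id=3): matches 2 b row(s) → 2 output row(s).
- a row (part_id=5): matches 1 b row(s) → 1 output row(s).
- a row (part_id=6): matches 1 b row(s) → 1 output row(s).
- a row (part_id=7): no match.
- 1 row(s) from b found no a partner → padded with NULL.
Total: 4 matched + 1 padded = 5 rows.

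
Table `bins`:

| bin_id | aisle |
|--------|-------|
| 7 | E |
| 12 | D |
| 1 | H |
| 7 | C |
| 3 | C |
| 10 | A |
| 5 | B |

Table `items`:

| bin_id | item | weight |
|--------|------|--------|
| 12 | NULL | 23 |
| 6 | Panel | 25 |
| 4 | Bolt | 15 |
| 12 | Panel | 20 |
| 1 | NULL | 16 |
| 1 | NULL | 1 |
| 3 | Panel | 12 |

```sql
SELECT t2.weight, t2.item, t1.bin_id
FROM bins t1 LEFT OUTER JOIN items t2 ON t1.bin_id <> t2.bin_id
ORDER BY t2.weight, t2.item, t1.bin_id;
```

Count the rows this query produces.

LEFT JOIN keeps every row from `bins`; unmatched rows get NULL for `items`'s columns.
Matching on t1.bin_id <> t2.bin_id.
- bin_id=7: 7 matching t2 row(s), so 7 row(s) emitted.
- bin_id=12: 5 matching t2 row(s), so 5 row(s) emitted.
- bin_id=1: 5 matching t2 row(s), so 5 row(s) emitted.
- bin_id=7: 7 matching t2 row(s), so 7 row(s) emitted.
- bin_id=3: 6 matching t2 row(s), so 6 row(s) emitted.
- bin_id=10: 7 matching t2 row(s), so 7 row(s) emitted.
- bin_id=5: 7 matching t2 row(s), so 7 row(s) emitted.
Total: 44 rows.

44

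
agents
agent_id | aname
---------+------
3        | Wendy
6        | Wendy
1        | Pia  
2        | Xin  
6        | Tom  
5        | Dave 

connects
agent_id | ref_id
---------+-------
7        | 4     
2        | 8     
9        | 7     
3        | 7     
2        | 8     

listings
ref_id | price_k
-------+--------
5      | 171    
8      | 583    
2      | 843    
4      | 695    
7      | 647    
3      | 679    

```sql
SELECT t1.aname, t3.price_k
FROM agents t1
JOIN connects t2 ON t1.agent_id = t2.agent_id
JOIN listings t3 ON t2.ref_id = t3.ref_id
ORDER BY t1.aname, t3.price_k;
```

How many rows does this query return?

Step 1 — t1 INNER JOIN t2 on agent_id → 3 row(s).
Then INNER JOIN `listings t3` on ref_id: keep only rows whose t2.ref_id appears in t3.
Result: 3 row(s).

3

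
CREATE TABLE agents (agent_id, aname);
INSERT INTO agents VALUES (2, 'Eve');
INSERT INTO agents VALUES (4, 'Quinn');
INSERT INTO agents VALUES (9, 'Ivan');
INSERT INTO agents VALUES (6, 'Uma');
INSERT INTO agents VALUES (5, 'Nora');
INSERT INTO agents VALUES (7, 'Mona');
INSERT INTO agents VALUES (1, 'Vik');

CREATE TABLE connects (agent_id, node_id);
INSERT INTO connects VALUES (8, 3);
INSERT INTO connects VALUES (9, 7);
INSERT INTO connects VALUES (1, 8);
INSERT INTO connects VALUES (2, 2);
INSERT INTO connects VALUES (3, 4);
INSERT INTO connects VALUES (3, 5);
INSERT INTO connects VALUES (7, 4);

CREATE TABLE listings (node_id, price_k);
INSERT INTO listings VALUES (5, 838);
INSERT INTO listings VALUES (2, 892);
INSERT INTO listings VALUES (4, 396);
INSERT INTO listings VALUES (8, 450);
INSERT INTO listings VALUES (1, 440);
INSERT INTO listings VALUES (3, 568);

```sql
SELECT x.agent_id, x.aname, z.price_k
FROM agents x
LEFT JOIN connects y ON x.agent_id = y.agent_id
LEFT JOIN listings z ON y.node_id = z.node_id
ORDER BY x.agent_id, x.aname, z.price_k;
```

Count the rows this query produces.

7

Evaluate left to right. First `agents x LEFT JOIN connects y` on agent_id: 7 row(s).
Then LEFT JOIN `listings z` on node_id: each of those 7 rows is kept; rows whose y.node_id has no match in z get NULL for z's columns.
Result: 7 row(s).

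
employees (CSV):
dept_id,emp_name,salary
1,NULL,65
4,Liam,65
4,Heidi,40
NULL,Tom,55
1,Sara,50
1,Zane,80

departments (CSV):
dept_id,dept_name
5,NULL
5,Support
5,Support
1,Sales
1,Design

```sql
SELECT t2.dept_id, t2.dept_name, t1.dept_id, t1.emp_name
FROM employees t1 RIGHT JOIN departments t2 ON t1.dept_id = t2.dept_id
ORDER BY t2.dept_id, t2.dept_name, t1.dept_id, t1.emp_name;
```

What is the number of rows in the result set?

9

RIGHT JOIN keeps every row from `departments`; unmatched rows get NULL for `employees`'s columns.
Matching on t1.dept_id = t2.dept_id. A NULL in a compared column never satisfies the condition.
- t1[0] dept_id=1 → 2 match(es) in t2 → 2 row(s).
- t1[1] dept_id=4 → no match.
- t1[2] dept_id=4 → no match.
- t1[3] dept_id=NULL → no match.
- t1[4] dept_id=1 → 2 match(es) in t2 → 2 row(s).
- t1[5] dept_id=1 → 2 match(es) in t2 → 2 row(s).
- 3 t2 row(s) had no t1 match → kept, t1 columns NULL.
Total: 6 matched + 3 padded = 9 rows.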